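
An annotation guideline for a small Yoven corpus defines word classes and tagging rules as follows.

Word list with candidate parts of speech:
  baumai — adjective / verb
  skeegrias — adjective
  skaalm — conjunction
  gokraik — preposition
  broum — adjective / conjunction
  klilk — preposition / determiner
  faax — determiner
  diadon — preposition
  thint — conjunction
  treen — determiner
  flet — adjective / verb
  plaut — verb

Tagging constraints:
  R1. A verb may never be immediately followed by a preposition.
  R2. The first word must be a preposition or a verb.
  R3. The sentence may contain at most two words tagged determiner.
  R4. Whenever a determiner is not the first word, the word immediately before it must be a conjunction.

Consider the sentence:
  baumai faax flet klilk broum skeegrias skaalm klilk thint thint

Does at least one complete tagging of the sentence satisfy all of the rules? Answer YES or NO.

NO

Candidates per position — 1:baumai {adjective,verb}; 2:faax {determiner}; 3:flet {adjective,verb}; 4:klilk {preposition,determiner}; 5:broum {adjective,conjunction}; 6:skeegrias {adjective}; 7:skaalm {conjunction}; 8:klilk {preposition,determiner}; 9:thint {conjunction}; 10:thint {conjunction}.
Rule 4 cannot be satisfied by any choice of tags from the lexicon.
So there is no consistent tagging.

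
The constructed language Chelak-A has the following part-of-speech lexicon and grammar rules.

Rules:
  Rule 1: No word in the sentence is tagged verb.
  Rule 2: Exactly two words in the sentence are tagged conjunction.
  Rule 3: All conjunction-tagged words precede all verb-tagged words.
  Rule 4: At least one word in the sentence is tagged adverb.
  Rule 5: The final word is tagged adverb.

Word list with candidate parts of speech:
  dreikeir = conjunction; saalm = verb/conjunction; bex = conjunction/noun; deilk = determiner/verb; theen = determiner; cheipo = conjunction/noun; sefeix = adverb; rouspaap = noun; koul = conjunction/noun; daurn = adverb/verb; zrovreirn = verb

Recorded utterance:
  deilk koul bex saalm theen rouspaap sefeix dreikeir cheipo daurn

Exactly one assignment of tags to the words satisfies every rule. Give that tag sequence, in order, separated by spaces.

determiner noun noun conjunction determiner noun adverb conjunction noun adverb

Candidates per position — 1:deilk {determiner,verb}; 2:koul {conjunction,noun}; 3:bex {conjunction,noun}; 4:saalm {verb,conjunction}; 5:theen {determiner}; 6:rouspaap {noun}; 7:sefeix {adverb}; 8:dreikeir {conjunction}; 9:cheipo {conjunction,noun}; 10:daurn {adverb,verb}.
At position 1, choosing verb makes rule 1 impossible to satisfy; hence determiner.
At position 4, choosing verb makes rule 1 impossible to satisfy; hence conjunction.
At position 9, choosing conjunction makes rule 2 impossible to satisfy; hence noun.
At position 10, choosing verb makes rule 1 impossible to satisfy; hence adverb.
At position 2, choosing conjunction makes rule 2 impossible to satisfy; hence noun.
At position 3, choosing conjunction makes rule 2 impossible to satisfy; hence noun.
The only consistent sequence is: determiner noun noun conjunction determiner noun adverb conjunction noun adverb.
Rule-by-rule: rule 1 ok; rule 2 ok; rule 3 ok; rule 4 ok; rule 5 ok.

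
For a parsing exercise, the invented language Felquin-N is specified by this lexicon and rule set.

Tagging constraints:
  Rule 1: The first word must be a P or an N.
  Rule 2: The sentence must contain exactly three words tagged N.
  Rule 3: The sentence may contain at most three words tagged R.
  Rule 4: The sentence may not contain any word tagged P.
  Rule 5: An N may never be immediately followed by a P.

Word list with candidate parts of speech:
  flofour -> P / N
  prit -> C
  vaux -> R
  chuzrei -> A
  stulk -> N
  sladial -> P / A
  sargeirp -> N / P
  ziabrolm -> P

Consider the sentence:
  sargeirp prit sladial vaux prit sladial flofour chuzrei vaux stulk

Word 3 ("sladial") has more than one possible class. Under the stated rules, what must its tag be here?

Candidates per position — 1:sargeirp {N,P}; 2:prit {C}; 3:sladial {P,A}; 4:vaux {R}; 5:prit {C}; 6:sladial {P,A}; 7:flofour {P,N}; 8:chuzrei {A}; 9:vaux {R}; 10:stulk {N}.
Word 1 cannot be P — rule 2 would then fail for every completion. It is N.
Word 3 cannot be P — rule 4 would then fail for every completion. It is A.
Word 6 cannot be P — rule 4 would then fail for every completion. It is A.
Word 7 cannot be P — rule 2 would then fail for every completion. It is N.
That leaves exactly one tagging: N C A R C A N A R N.
Checking: rule 1 holds; rule 2 holds; rule 3 holds; rule 4 holds; rule 5 holds.

A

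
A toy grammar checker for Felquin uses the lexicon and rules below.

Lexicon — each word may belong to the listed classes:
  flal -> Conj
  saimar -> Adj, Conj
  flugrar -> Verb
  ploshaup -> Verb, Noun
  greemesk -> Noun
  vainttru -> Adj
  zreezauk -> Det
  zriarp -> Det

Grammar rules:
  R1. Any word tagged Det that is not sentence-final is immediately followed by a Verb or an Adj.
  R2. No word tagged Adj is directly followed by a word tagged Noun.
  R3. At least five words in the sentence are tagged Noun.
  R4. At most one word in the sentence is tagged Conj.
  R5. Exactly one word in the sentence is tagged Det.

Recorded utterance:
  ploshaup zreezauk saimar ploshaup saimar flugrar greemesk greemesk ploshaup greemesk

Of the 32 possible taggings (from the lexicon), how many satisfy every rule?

Candidates per position — 1:ploshaup {Verb,Noun}; 2:zreezauk {Det}; 3:saimar {Adj,Conj}; 4:ploshaup {Verb,Noun}; 5:saimar {Adj,Conj}; 6:flugrar {Verb}; 7:greemesk {Noun}; 8:greemesk {Noun}; 9:ploshaup {Verb,Noun}; 10:greemesk {Noun}.
There are 32 candidate sequences in total.
The sequences that satisfy every rule: Noun Det Adj Verb Adj Verb Noun Noun Noun Noun; Noun Det Adj Verb Conj Verb Noun Noun Noun Noun.
Count = 2.

2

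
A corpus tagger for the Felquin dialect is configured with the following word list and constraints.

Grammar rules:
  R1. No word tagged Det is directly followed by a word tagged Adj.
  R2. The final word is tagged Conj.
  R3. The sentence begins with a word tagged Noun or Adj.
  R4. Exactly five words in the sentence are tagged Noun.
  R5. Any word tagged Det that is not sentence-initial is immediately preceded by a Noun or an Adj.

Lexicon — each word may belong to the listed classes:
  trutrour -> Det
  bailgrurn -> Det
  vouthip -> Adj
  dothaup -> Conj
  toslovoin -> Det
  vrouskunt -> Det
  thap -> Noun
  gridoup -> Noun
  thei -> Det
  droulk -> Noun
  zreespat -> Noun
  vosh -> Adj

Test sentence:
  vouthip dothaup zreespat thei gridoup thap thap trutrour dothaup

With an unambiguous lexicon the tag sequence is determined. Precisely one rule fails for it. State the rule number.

4

Fixed tagging: Adj Conj Noun Det Noun Noun Noun Det Conj.
Checking each rule: R1 holds, R2 holds, R3 holds, R4 violated, R5 holds.
Only rule 4 fails.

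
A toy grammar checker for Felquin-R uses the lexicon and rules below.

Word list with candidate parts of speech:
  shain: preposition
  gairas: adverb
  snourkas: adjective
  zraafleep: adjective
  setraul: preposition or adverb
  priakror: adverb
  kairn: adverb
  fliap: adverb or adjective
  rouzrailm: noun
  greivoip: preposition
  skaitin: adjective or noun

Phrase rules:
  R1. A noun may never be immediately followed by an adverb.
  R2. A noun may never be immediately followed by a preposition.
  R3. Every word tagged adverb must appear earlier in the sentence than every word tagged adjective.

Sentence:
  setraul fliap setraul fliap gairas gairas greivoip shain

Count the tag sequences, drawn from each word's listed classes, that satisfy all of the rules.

Candidates per position — 1:setraul {preposition,adverb}; 2:fliap {adverb,adjective}; 3:setraul {preposition,adverb}; 4:fliap {adverb,adjective}; 5:gairas {adverb}; 6:gairas {adverb}; 7:greivoip {preposition}; 8:shain {preposition}.
There are 16 candidate sequences in total.
The sequences that satisfy every rule: preposition adverb preposition adverb adverb adverb preposition preposition; preposition adverb adverb adverb adverb adverb preposition preposition; adverb adverb preposition adverb adverb adverb preposition preposition; adverb adverb adverb adverb adverb adverb preposition preposition.
Count = 4.

4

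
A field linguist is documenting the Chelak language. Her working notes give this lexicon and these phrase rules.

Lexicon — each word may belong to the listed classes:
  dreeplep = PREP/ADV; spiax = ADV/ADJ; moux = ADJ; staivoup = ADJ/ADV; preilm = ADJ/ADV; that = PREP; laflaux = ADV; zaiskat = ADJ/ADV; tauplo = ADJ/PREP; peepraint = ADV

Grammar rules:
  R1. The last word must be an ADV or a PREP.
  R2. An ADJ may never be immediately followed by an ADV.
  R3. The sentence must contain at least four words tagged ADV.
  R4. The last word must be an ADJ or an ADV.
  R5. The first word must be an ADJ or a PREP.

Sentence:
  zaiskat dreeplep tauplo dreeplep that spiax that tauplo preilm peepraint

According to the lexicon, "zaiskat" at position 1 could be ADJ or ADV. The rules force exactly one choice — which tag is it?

ADJ

Candidates per position — 1:zaiskat {ADJ,ADV}; 2:dreeplep {PREP,ADV}; 3:tauplo {ADJ,PREP}; 4:dreeplep {PREP,ADV}; 5:that {PREP}; 6:spiax {ADV,ADJ}; 7:that {PREP}; 8:tauplo {ADJ,PREP}; 9:preilm {ADJ,ADV}; 10:peepraint {ADV}.
Position 1: ADV is ruled out by rule 5; that leaves ADJ.
Position 2: ADV is ruled out by rule 2; that leaves PREP.
Position 4: PREP is ruled out by rule 3; that leaves ADV.
Position 6: ADJ is ruled out by rule 3; that leaves ADV.
Position 8: ADJ is ruled out by rule 2; that leaves PREP.
Position 9: ADJ is ruled out by rule 2; that leaves ADV.
Position 3: ADJ is ruled out by rule 2; that leaves PREP.
The unique satisfying tagging is: ADJ PREP PREP ADV PREP ADV PREP PREP ADV ADV.
Verifying each rule — rule 1 ok; rule 2 ok; rule 3 ok; rule 4 ok; rule 5 ok.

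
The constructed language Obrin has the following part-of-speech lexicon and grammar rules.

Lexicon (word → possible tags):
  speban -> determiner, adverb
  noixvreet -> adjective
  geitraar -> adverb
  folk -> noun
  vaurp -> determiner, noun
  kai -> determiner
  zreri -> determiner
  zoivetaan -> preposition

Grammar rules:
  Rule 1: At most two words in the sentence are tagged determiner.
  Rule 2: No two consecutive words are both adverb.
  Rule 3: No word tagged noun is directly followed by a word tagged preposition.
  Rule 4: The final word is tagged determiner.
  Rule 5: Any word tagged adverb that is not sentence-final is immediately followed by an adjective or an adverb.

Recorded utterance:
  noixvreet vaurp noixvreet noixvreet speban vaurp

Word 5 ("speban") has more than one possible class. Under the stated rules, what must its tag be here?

Candidates per position — 1:noixvreet {adjective}; 2:vaurp {determiner,noun}; 3:noixvreet {adjective}; 4:noixvreet {adjective}; 5:speban {determiner,adverb}; 6:vaurp {determiner,noun}.
Word 5 cannot be adverb — rule 5 would then fail for every completion. It is determiner.
Word 6 cannot be noun — rule 4 would then fail for every completion. It is determiner.
Word 2 cannot be determiner — rule 1 would then fail for every completion. It is noun.
That leaves exactly one tagging: adjective noun adjective adjective determiner determiner.
Verifying each rule — rule 1 satisfied; rule 2 satisfied; rule 3 satisfied; rule 4 satisfied; rule 5 satisfied.

determiner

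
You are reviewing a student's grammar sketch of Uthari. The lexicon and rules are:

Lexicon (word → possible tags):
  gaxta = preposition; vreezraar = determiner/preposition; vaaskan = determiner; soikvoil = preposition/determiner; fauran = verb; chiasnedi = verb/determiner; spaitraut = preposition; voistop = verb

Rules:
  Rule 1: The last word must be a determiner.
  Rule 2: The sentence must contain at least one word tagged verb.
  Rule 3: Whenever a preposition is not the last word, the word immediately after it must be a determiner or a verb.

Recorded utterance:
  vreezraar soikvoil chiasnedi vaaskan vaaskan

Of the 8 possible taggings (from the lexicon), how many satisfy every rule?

3

Candidates per position — 1:vreezraar {determiner,preposition}; 2:soikvoil {preposition,determiner}; 3:chiasnedi {verb,determiner}; 4:vaaskan {determiner}; 5:vaaskan {determiner}.
There are 8 candidate sequences in total.
The sequences that satisfy every rule: determiner preposition verb determiner determiner; determiner determiner verb determiner determiner; preposition determiner verb determiner determiner.
Count = 3.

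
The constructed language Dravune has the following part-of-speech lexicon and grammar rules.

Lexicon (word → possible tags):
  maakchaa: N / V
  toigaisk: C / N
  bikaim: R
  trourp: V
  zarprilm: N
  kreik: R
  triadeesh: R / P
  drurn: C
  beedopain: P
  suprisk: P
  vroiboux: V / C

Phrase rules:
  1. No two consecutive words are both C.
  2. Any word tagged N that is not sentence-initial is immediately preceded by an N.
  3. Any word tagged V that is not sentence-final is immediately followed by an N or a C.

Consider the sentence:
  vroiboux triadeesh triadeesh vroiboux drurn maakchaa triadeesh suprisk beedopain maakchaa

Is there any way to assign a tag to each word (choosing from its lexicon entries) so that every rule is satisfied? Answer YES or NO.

Candidates per position — 1:vroiboux {V,C}; 2:triadeesh {R,P}; 3:triadeesh {R,P}; 4:vroiboux {V,C}; 5:drurn {C}; 6:maakchaa {N,V}; 7:triadeesh {R,P}; 8:suprisk {P}; 9:beedopain {P}; 10:maakchaa {N,V}.
Every candidate sequence violates at least one rule; no consistent tagging exists.

NO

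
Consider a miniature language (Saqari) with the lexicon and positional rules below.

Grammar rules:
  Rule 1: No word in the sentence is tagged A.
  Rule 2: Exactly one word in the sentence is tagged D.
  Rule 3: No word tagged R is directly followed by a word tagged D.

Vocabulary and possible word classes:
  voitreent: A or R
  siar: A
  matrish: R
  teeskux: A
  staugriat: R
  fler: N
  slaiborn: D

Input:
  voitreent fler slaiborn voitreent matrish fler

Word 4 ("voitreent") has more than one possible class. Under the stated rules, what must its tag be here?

Candidates per position — 1:voitreent {A,R}; 2:fler {N}; 3:slaiborn {D}; 4:voitreent {A,R}; 5:matrish {R}; 6:fler {N}.
Position 1: tagging it A would leave rule 1 unsatisfiable, so it must be R.
Position 4: tagging it A would leave rule 1 unsatisfiable, so it must be R.
So the tagging must be: R N D R R N.
Check: rule 1 ok; rule 2 ok; rule 3 ok.

R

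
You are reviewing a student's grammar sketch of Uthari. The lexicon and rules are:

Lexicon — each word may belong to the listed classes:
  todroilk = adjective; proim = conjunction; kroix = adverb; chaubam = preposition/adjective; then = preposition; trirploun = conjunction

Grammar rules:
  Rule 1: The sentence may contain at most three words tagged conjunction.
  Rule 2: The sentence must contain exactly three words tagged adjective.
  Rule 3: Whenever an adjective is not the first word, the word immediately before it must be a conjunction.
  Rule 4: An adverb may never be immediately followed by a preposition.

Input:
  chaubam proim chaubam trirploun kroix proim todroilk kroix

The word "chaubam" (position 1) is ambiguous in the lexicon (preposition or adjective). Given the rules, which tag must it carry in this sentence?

adjective

Candidates per position — 1:chaubam {preposition,adjective}; 2:proim {conjunction}; 3:chaubam {preposition,adjective}; 4:trirploun {conjunction}; 5:kroix {adverb}; 6:proim {conjunction}; 7:todroilk {adjective}; 8:kroix {adverb}.
Position 1: preposition is ruled out by rule 2; that leaves adjective.
Position 3: preposition is ruled out by rule 2; that leaves adjective.
That leaves exactly one tagging: adjective conjunction adjective conjunction adverb conjunction adjective adverb.
Rule-by-rule: rule 1 ✓; rule 2 ✓; rule 3 ✓; rule 4 ✓.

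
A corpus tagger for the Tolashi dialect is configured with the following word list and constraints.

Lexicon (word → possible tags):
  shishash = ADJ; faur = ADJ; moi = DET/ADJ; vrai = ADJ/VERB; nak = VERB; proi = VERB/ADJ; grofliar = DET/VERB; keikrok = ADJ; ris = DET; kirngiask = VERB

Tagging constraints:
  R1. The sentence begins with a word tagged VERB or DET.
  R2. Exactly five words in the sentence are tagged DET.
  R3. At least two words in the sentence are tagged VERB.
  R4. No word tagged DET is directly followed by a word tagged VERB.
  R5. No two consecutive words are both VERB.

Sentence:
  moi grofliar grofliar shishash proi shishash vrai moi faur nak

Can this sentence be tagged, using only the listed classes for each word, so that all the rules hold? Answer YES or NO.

NO

Candidates per position — 1:moi {DET,ADJ}; 2:grofliar {DET,VERB}; 3:grofliar {DET,VERB}; 4:shishash {ADJ}; 5:proi {VERB,ADJ}; 6:shishash {ADJ}; 7:vrai {ADJ,VERB}; 8:moi {DET,ADJ}; 9:faur {ADJ}; 10:nak {VERB}.
Rule 2 cannot be satisfied by any choice of tags from the lexicon.
So there is no consistent tagging.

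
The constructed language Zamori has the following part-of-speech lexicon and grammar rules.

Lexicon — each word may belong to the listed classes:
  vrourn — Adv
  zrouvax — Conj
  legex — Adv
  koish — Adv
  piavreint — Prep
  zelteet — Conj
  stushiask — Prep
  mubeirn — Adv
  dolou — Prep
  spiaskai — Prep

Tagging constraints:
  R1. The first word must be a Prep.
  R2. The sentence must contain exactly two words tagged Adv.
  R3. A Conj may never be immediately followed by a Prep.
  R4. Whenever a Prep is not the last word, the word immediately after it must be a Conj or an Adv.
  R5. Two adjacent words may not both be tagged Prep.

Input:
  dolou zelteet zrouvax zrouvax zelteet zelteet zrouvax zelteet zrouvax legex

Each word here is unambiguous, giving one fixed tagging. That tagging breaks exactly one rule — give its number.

Fixed tagging: Prep Conj Conj Conj Conj Conj Conj Conj Conj Adv.
Checking each rule: R1 pass, R2 fail, R3 pass, R4 pass, R5 pass.
Only rule 2 fails.

2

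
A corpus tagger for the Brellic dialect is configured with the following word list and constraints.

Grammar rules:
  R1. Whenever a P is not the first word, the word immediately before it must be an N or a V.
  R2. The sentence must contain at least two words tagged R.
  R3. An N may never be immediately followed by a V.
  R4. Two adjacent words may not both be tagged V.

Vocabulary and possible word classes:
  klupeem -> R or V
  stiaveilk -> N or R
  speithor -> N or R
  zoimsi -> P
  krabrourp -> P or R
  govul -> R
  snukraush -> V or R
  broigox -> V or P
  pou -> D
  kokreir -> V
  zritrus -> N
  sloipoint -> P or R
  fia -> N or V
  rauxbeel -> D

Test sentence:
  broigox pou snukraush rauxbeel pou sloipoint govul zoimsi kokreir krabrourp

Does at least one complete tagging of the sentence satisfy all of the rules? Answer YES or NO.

NO

Candidates per position — 1:broigox {V,P}; 2:pou {D}; 3:snukraush {V,R}; 4:rauxbeel {D}; 5:pou {D}; 6:sloipoint {P,R}; 7:govul {R}; 8:zoimsi {P}; 9:kokreir {V}; 10:krabrourp {P,R}.
Rule 1 cannot be satisfied by any choice of tags from the lexicon.
So there is no consistent tagging.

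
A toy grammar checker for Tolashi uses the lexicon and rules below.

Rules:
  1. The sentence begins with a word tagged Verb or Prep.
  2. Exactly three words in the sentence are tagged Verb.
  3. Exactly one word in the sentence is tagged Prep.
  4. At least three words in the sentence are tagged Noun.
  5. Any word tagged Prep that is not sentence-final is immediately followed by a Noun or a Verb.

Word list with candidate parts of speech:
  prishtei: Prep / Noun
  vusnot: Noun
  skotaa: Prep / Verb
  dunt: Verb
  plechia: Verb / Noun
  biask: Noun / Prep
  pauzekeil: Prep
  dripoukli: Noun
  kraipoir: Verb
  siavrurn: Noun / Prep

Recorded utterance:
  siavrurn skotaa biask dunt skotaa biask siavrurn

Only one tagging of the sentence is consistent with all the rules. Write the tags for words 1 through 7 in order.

Candidates per position — 1:siavrurn {Noun,Prep}; 2:skotaa {Prep,Verb}; 3:biask {Noun,Prep}; 4:dunt {Verb}; 5:skotaa {Prep,Verb}; 6:biask {Noun,Prep}; 7:siavrurn {Noun,Prep}.
Word 1 cannot be Noun — rule 1 would then fail for every completion. It is Prep.
Word 2 cannot be Prep — rule 2 would then fail for every completion. It is Verb.
Word 3 cannot be Prep — rule 3 would then fail for every completion. It is Noun.
Word 5 cannot be Prep — rule 2 would then fail for every completion. It is Verb.
Word 6 cannot be Prep — rule 3 would then fail for every completion. It is Noun.
Word 7 cannot be Prep — rule 3 would then fail for every completion. It is Noun.
The unique satisfying tagging is: Prep Verb Noun Verb Verb Noun Noun.
Verifying each rule — rule 1 satisfied; rule 2 satisfied; rule 3 satisfied; rule 4 satisfied; rule 5 satisfied.

Prep Verb Noun Verb Verb Noun Noun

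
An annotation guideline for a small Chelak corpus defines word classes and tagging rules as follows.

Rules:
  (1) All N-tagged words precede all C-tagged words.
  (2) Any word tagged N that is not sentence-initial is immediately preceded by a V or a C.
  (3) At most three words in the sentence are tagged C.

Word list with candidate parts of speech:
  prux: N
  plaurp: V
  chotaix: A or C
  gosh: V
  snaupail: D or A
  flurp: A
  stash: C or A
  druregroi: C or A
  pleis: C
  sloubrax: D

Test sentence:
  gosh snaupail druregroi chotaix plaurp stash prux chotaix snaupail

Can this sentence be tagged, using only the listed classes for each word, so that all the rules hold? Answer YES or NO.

Candidates per position — 1:gosh {V}; 2:snaupail {D,A}; 3:druregroi {C,A}; 4:chotaix {A,C}; 5:plaurp {V}; 6:stash {C,A}; 7:prux {N}; 8:chotaix {A,C}; 9:snaupail {D,A}.
Every candidate sequence violates at least one rule; no consistent tagging exists.

NO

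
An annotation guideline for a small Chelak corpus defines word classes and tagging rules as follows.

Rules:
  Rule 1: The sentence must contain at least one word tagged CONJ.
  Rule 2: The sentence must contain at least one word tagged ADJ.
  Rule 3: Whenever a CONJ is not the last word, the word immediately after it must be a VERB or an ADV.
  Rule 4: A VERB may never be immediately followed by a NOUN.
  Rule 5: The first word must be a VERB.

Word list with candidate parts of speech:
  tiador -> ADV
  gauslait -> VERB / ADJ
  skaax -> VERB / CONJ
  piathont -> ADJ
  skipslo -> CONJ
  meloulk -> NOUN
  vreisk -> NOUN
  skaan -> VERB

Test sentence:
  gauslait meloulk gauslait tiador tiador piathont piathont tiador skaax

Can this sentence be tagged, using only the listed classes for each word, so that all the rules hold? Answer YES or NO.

Candidates per position — 1:gauslait {VERB,ADJ}; 2:meloulk {NOUN}; 3:gauslait {VERB,ADJ}; 4:tiador {ADV}; 5:tiador {ADV}; 6:piathont {ADJ}; 7:piathont {ADJ}; 8:tiador {ADV}; 9:skaax {VERB,CONJ}.
Every candidate sequence violates at least one rule; no consistent tagging exists.

NO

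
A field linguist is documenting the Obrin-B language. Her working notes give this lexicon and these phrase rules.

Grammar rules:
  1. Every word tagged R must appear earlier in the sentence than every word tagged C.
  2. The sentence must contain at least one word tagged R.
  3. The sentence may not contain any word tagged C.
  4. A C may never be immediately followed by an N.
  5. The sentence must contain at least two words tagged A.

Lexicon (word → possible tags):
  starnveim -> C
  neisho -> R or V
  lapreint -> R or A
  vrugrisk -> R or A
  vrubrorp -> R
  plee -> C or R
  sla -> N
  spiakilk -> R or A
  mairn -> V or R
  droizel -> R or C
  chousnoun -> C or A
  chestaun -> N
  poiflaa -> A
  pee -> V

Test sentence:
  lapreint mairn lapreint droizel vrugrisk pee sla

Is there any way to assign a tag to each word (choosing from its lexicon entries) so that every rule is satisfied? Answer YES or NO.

Candidates per position — 1:lapreint {R,A}; 2:mairn {V,R}; 3:lapreint {R,A}; 4:droizel {R,C}; 5:vrugrisk {R,A}; 6:pee {V}; 7:sla {N}.
One satisfying assignment: A V A R A V N.
Check: rule 1 ✓; rule 2 ✓; rule 3 ✓; rule 4 ✓; rule 5 ✓.

YES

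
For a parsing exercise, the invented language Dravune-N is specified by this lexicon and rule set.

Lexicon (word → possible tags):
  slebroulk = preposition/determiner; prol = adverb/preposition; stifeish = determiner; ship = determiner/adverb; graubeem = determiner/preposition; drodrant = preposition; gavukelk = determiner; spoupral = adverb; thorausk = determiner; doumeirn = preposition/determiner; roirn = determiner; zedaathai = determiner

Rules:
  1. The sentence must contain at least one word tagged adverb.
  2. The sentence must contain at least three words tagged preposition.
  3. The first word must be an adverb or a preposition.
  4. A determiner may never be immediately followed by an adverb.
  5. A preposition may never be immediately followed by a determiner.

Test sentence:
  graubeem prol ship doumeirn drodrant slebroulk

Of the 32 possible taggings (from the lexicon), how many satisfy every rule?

Candidates per position — 1:graubeem {determiner,preposition}; 2:prol {adverb,preposition}; 3:ship {determiner,adverb}; 4:doumeirn {preposition,determiner}; 5:drodrant {preposition}; 6:slebroulk {preposition,determiner}.
There are 32 candidate sequences in total.
Checking each against the rules leaves 6 sequences.
Count = 6.

6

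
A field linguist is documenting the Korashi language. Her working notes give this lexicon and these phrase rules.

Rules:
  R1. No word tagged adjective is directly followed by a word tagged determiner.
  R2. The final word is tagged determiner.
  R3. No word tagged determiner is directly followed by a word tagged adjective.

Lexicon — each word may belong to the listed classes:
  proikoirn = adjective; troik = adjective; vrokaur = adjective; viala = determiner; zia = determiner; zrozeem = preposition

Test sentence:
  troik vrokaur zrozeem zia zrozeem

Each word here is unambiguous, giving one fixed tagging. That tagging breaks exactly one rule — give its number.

Fixed tagging: adjective adjective preposition determiner preposition.
Rule check: R1 ok, R2 fails, R3 ok.
Only rule 2 fails.

2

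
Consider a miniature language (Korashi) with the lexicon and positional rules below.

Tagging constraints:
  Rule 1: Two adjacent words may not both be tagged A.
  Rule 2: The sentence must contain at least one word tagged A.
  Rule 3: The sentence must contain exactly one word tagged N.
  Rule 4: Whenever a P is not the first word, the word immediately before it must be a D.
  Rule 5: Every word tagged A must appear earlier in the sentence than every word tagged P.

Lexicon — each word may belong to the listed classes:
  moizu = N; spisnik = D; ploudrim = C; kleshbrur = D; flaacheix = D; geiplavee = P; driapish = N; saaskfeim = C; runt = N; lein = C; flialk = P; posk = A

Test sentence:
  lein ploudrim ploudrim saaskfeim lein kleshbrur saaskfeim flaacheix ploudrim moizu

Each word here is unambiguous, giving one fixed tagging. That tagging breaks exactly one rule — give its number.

2

Fixed tagging: C C C C C D C D C N.
Checking each rule: R1 ok, R2 fails, R3 ok, R4 ok, R5 ok.
Only rule 2 fails.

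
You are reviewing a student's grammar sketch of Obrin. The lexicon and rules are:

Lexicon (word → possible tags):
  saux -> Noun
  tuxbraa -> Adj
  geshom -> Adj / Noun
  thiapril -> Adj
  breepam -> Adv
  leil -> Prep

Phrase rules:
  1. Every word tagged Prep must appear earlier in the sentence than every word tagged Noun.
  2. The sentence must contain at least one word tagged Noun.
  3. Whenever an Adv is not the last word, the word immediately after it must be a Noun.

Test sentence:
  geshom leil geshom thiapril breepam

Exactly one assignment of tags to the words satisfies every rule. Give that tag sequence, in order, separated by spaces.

Adj Prep Noun Adj Adv

Candidates per position — 1:geshom {Adj,Noun}; 2:leil {Prep}; 3:geshom {Adj,Noun}; 4:thiapril {Adj}; 5:breepam {Adv}.
Position 1: tagging it Noun would leave rule 1 unsatisfiable, so it must be Adj.
Position 3: tagging it Adj would leave rule 2 unsatisfiable, so it must be Noun.
The only consistent sequence is: Adj Prep Noun Adj Adv.
Rule-by-rule: rule 1 holds; rule 2 holds; rule 3 holds.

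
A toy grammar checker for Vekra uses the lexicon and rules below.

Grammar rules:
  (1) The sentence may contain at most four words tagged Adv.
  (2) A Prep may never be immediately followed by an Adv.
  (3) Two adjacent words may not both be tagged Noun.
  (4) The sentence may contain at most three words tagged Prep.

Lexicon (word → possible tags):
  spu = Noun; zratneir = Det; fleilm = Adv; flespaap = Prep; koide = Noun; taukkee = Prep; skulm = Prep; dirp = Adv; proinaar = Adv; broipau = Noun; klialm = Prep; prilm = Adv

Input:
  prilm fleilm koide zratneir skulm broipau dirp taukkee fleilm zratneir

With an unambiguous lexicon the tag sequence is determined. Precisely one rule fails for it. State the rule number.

2

Fixed tagging: Adv Adv Noun Det Prep Noun Adv Prep Adv Det.
Applying the rules: R1 holds, R2 violated, R3 holds, R4 holds.
Only rule 2 fails.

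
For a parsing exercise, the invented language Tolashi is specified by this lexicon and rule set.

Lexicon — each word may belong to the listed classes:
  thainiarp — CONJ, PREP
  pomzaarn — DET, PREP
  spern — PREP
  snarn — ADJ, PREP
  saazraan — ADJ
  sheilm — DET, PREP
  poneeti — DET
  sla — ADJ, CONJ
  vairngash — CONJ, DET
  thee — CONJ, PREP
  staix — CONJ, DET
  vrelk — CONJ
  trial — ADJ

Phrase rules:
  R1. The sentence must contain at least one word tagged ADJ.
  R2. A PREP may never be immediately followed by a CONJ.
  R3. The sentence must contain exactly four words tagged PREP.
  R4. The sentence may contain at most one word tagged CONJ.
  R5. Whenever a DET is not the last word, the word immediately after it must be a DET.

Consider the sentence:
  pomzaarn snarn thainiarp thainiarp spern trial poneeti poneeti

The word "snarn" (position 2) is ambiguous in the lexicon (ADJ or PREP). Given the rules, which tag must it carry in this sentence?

Candidates per position — 1:pomzaarn {DET,PREP}; 2:snarn {ADJ,PREP}; 3:thainiarp {CONJ,PREP}; 4:thainiarp {CONJ,PREP}; 5:spern {PREP}; 6:trial {ADJ}; 7:poneeti {DET}; 8:poneeti {DET}.
If word 1 were DET, no tagging could satisfy rule 5; so word 1 is PREP.
Position 2: the remaining choice is settled jointly with positions 3, 4 — only ADJ at position 2 is part of a tagging that satisfies every rule.
The unique satisfying tagging is: PREP ADJ PREP PREP PREP ADJ DET DET.
Check: rule 1 ok; rule 2 ok; rule 3 ok; rule 4 ok; rule 5 ok.

ADJ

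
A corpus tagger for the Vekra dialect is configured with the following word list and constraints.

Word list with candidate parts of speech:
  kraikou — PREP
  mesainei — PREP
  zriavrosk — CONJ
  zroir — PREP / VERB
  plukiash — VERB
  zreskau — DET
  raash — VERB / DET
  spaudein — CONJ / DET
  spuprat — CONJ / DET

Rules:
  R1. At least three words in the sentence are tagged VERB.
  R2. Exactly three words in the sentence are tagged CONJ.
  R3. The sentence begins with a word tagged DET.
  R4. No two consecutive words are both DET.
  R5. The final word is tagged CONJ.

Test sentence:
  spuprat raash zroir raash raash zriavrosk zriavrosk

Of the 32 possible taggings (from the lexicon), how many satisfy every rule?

Candidates per position — 1:spuprat {CONJ,DET}; 2:raash {VERB,DET}; 3:zroir {PREP,VERB}; 4:raash {VERB,DET}; 5:raash {VERB,DET}; 6:zriavrosk {CONJ}; 7:zriavrosk {CONJ}.
There are 32 candidate sequences in total.
Every candidate sequence violates at least one rule; no consistent tagging exists.
Count = 0.

0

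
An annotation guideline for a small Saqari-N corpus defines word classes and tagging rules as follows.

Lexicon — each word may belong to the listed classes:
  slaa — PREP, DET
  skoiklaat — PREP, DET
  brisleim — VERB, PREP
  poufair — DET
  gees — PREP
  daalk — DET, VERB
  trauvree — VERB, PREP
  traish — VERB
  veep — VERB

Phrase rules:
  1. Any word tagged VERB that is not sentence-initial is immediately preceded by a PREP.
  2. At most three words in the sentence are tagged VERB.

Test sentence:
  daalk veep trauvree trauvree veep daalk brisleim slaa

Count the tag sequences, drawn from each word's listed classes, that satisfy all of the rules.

0

Candidates per position — 1:daalk {DET,VERB}; 2:veep {VERB}; 3:trauvree {VERB,PREP}; 4:trauvree {VERB,PREP}; 5:veep {VERB}; 6:daalk {DET,VERB}; 7:brisleim {VERB,PREP}; 8:slaa {PREP,DET}.
There are 64 candidate sequences in total.
Rule 1 cannot be satisfied by any choice of tags from the lexicon.
So there is no consistent tagging.
Count = 0.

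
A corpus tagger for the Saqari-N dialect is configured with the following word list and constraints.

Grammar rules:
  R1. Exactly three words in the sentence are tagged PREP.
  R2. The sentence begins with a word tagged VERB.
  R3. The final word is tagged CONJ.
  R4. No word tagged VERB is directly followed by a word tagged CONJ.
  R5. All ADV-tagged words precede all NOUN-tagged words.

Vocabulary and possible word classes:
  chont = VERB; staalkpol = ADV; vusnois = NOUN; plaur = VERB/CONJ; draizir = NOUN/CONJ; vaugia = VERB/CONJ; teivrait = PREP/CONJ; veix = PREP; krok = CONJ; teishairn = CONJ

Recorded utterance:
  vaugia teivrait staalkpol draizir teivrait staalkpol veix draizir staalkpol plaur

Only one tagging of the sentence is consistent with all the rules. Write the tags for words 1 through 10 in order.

VERB PREP ADV CONJ PREP ADV PREP CONJ ADV CONJ

Candidates per position — 1:vaugia {VERB,CONJ}; 2:teivrait {PREP,CONJ}; 3:staalkpol {ADV}; 4:draizir {NOUN,CONJ}; 5:teivrait {PREP,CONJ}; 6:staalkpol {ADV}; 7:veix {PREP}; 8:draizir {NOUN,CONJ}; 9:staalkpol {ADV}; 10:plaur {VERB,CONJ}.
Position 1: CONJ is ruled out by rule 2; that leaves VERB.
Position 2: CONJ is ruled out by rule 1; that leaves PREP.
Position 4: NOUN is ruled out by rule 5; that leaves CONJ.
Position 5: CONJ is ruled out by rule 1; that leaves PREP.
Position 8: NOUN is ruled out by rule 5; that leaves CONJ.
Position 10: VERB is ruled out by rule 3; that leaves CONJ.
So the tagging must be: VERB PREP ADV CONJ PREP ADV PREP CONJ ADV CONJ.
Check: rule 1 ✓; rule 2 ✓; rule 3 ✓; rule 4 ✓; rule 5 ✓.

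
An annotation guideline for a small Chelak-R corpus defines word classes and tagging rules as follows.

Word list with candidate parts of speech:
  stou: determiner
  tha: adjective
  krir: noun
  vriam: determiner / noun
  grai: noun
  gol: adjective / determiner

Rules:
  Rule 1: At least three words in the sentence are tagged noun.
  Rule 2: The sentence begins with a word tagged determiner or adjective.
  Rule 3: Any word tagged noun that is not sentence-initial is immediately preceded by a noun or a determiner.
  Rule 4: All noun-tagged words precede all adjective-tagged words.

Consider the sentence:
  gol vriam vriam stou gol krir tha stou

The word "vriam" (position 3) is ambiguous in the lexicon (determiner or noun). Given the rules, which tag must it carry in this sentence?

noun

Candidates per position — 1:gol {adjective,determiner}; 2:vriam {determiner,noun}; 3:vriam {determiner,noun}; 4:stou {determiner}; 5:gol {adjective,determiner}; 6:krir {noun}; 7:tha {adjective}; 8:stou {determiner}.
Position 1: tagging it adjective would leave rule 4 unsatisfiable, so it must be determiner.
Position 2: tagging it determiner would leave rule 1 unsatisfiable, so it must be noun.
Position 3: tagging it determiner would leave rule 1 unsatisfiable, so it must be noun.
Position 5: tagging it adjective would leave rule 3 unsatisfiable, so it must be determiner.
The only consistent sequence is: determiner noun noun determiner determiner noun adjective determiner.
Verifying each rule — rule 1 ok; rule 2 ok; rule 3 ok; rule 4 ok.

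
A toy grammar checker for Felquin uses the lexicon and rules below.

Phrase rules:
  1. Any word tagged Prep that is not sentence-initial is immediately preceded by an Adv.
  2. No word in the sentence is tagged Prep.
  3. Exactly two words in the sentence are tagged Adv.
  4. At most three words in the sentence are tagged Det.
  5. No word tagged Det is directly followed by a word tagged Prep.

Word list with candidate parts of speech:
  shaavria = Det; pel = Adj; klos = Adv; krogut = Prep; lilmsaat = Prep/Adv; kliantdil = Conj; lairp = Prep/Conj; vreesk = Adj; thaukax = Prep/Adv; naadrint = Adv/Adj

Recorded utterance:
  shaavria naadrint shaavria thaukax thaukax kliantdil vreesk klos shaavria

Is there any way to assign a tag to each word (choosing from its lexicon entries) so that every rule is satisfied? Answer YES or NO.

NO

Candidates per position — 1:shaavria {Det}; 2:naadrint {Adv,Adj}; 3:shaavria {Det}; 4:thaukax {Prep,Adv}; 5:thaukax {Prep,Adv}; 6:kliantdil {Conj}; 7:vreesk {Adj}; 8:klos {Adv}; 9:shaavria {Det}.
Every candidate sequence violates at least one rule; no consistent tagging exists.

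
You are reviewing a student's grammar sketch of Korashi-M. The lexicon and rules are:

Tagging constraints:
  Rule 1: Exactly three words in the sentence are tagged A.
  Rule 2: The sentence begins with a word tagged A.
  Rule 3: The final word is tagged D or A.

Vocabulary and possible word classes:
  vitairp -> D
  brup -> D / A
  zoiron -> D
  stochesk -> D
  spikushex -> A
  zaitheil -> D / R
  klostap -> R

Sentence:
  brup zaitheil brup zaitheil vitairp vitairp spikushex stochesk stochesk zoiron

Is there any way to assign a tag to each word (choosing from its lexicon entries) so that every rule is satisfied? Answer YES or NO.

Candidates per position — 1:brup {D,A}; 2:zaitheil {D,R}; 3:brup {D,A}; 4:zaitheil {D,R}; 5:vitairp {D}; 6:vitairp {D}; 7:spikushex {A}; 8:stochesk {D}; 9:stochesk {D}; 10:zoiron {D}.
One satisfying assignment: A R A D D D A D D D.
Checking: rule 1 ✓; rule 2 ✓; rule 3 ✓.

YES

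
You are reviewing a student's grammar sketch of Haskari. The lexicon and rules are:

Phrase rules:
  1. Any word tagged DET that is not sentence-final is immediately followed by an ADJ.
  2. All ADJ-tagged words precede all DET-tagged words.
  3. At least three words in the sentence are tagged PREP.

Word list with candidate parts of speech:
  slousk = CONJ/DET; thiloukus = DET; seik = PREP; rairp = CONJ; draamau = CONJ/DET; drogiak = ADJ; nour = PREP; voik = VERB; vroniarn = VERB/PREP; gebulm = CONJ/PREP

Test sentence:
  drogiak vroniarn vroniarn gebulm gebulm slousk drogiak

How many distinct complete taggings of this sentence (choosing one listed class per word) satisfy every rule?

5

Candidates per position — 1:drogiak {ADJ}; 2:vroniarn {VERB,PREP}; 3:vroniarn {VERB,PREP}; 4:gebulm {CONJ,PREP}; 5:gebulm {CONJ,PREP}; 6:slousk {CONJ,DET}; 7:drogiak {ADJ}.
There are 32 candidate sequences in total.
The sequences that satisfy every rule: ADJ VERB PREP PREP PREP CONJ ADJ; ADJ PREP VERB PREP PREP CONJ ADJ; ADJ PREP PREP CONJ PREP CONJ ADJ; ADJ PREP PREP PREP CONJ CONJ ADJ; ADJ PREP PREP PREP PREP CONJ ADJ.
Count = 5.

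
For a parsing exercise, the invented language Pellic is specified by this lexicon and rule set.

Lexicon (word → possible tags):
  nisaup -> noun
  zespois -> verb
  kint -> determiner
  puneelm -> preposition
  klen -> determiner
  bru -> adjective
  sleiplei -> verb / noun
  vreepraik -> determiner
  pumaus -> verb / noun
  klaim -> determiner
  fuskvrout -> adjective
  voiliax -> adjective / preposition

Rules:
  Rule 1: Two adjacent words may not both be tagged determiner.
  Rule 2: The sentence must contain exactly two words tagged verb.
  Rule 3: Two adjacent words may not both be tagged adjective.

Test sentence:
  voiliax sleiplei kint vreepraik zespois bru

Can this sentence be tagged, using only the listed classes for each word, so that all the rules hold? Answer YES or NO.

Candidates per position — 1:voiliax {adjective,preposition}; 2:sleiplei {verb,noun}; 3:kint {determiner}; 4:vreepraik {determiner}; 5:zespois {verb}; 6:bru {adjective}.
Rule 1 cannot be satisfied by any choice of tags from the lexicon.
So there is no consistent tagging.

NO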